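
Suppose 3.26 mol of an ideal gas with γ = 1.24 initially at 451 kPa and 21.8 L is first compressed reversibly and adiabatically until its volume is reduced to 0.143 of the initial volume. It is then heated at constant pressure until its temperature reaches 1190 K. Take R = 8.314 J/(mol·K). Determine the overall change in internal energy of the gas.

T₁ = P₁V₁/(nR) = 451×21.8/(3.26×8.314) = 363 K.
Step 1 — Adiabatic: TV^(γ−1) = const ⇒ T₂ = 363×(6.99)^0.240 = 579 K; PV^γ = const ⇒ P₂ = 5030 kPa.
ΔU = nCvΔT = 3.26×34.6×(579−363) = 24400 J.
Q = 0 for an adiabatic process, so W = −ΔU = -24400 J.
State after step 1: P = 5030 kPa, V = 3.12 L, T = 579 K.
Step 2 — Isobaric: P stays 5030 kPa; V/T = const ⇒ T₂ = 1190 K, V₂ = 6.41 L.
W = PΔV = 5030×(6.41−3.12) kPa·L = 16600 J.
ΔU = nCvΔT = 3.26×34.6×(1190−579) = 69100 J.
Q = ΔU + W = nCpΔT = 85600 J.
Net over both steps: W = -7800 J, Q = 85600 J, ΔU = 93400 J.

93400 J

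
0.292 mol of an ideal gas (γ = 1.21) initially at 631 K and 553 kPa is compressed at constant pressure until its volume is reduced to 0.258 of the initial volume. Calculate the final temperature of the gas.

163 K

V₁ = nRT₁/P₁ = 0.292×8.314×631/553 = 2.77 L.
Isobaric: P stays 553 kPa; V/T = const ⇒ T₂ = 163 K, V₂ = 0.715 L.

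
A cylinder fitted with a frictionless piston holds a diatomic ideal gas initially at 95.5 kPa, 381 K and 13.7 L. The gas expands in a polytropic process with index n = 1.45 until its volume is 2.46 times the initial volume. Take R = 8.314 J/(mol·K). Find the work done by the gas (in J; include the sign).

968 J

n = P₁V₁/(RT₁) = 95.5×13.7/(8.314×381) = 0.413 mol.
Polytropic n=1.45: T₂ = T₁(V₁/V₂)^(n−1) = 381×(0.407)^0.45 = 254 K; P₂ = P₁(V₁/V₂)^n = 25.9 kPa.
W = (P₁V₁−P₂V₂)/(n−1) = (95.5×13.7−25.9×33.7)/0.45 = 968 J.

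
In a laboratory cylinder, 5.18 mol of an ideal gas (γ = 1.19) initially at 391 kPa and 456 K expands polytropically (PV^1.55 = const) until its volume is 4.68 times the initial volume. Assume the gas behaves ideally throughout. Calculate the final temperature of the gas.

195 K

V₁ = nRT₁/P₁ = 5.18×8.314×456/391 = 50.2 L.
Polytropic n=1.55: T₂ = T₁(V₁/V₂)^(n−1) = 456×(0.214)^0.55 = 195 K; P₂ = P₁(V₁/V₂)^n = 35.8 kPa.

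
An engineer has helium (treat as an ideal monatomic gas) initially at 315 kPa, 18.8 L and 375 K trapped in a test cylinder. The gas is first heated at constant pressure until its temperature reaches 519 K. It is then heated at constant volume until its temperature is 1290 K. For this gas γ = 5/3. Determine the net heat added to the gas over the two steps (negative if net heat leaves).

n = P₁V₁/(RT₁) = 315×18.8/(8.314×375) = 1.90 mol.
Step 1 — Isobaric: P stays 315 kPa; V/T = const ⇒ T₂ = 519 K, V₂ = 26.0 L.
W = PΔV = 315×(26.0−18.8) kPa·L = 2270 J.
ΔU = nCvΔT = 1.90×12.5×(519−375) = 3410 J.
Q = ΔU + W = nCpΔT = 5690 J.
State after step 1: P = 315 kPa, V = 26.0 L, T = 519 K.
Step 2 — Isochoric: V stays 26.0 L; P/T = const ⇒ T₂ = 1290 K, P₂ = 783 kPa.
W = 0 (no volume change).
ΔU = nCvΔT = 1.90×12.5×(1290−519) = 18300 J.
Q = ΔU = 18300 J.
Net over both steps: W = 2270 J, Q = 23900 J, ΔU = 21700 J.

23900 J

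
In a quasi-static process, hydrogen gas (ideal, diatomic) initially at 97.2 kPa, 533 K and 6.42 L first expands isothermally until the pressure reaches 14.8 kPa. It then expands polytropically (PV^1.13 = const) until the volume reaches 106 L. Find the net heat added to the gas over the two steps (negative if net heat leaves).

1540 J

n = P₁V₁/(RT₁) = 97.2×6.42/(8.314×533) = 0.141 mol.
Step 1 — Isothermal: T stays 533 K; PV = const ⇒ V₂ = 42.2 L, P₂ = 14.8 kPa.
ΔU = 0 (ideal gas, T constant).
W = nRT ln(V₂/V₁) = 0.141×8.314×533×ln(6.57) = 1170 J.
Q = ΔU + W = 1170 J.
State after step 1: P = 14.8 kPa, V = 42.2 L, T = 533 K.
Step 2 — Polytropic n=1.13: T₂ = T₁(V₁/V₂)^(n−1) = 533×(0.398)^0.13 = 473 K; P₂ = P₁(V₁/V₂)^n = 5.22 kPa.
W = (P₁V₁−P₂V₂)/(n−1) = (14.8×42.2−5.22×106)/0.13 = 542 J.
ΔU = nCvΔT = 0.141×20.8×(473−533) = -176 J.
Q = ΔU + W = 366 J.
Net over both steps: W = 1720 J, Q = 1540 J, ΔU = -176 J.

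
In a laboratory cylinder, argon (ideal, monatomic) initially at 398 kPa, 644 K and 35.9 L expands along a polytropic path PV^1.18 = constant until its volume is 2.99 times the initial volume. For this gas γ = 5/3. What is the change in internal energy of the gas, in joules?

n = P₁V₁/(RT₁) = 398×35.9/(8.314×644) = 2.67 mol.
Polytropic n=1.18: T₂ = T₁(V₁/V₂)^(n−1) = 644×(0.334)^0.18 = 529 K; P₂ = P₁(V₁/V₂)^n = 109 kPa.
For an ideal gas ΔU = nCvΔT with Cv = (3/2)R = 12.5 J/(mol·K).
ΔU = 2.67×12.5×(529−644) = -3830 J.

-3830 J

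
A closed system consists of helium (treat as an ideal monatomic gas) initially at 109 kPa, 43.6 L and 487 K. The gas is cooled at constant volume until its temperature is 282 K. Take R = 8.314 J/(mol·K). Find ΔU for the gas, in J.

n = P₁V₁/(RT₁) = 109×43.6/(8.314×487) = 1.17 mol.
Isochoric: V stays 43.6 L; P/T = const ⇒ T₂ = 282 K, P₂ = 63.1 kPa.
For an ideal gas ΔU = nCvΔT with Cv = (3/2)R = 12.5 J/(mol·K).
ΔU = 1.17×12.5×(282−487) = -3000 J.

-3000 J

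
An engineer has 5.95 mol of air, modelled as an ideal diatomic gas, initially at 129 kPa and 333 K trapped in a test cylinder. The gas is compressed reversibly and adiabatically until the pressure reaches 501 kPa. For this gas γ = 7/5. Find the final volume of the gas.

V₁ = nRT₁/P₁ = 5.95×8.314×333/129 = 128 L.
Adiabatic: T₂/T₁ = (P₂/P₁)^((γ−1)/γ) ⇒ T₂ = 333×(3.88)^0.286 = 491 K; V₂ = 48.4 L.

48.4 L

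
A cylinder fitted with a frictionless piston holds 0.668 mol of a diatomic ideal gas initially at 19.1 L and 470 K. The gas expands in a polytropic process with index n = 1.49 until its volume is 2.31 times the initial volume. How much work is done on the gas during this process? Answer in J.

-1790 J

P₁ = nRT₁/V₁ = 0.668×8.314×470/19.1 = 137 kPa.
Polytropic n=1.49: T₂ = T₁(V₁/V₂)^(n−1) = 470×(0.433)^0.49 = 312 K; P₂ = P₁(V₁/V₂)^n = 39.3 kPa.
W = (P₁V₁−P₂V₂)/(n−1) = (137×19.1−39.3×44.1)/0.49 = 1790 J.
Work done on the gas = −W_by = -1790 J.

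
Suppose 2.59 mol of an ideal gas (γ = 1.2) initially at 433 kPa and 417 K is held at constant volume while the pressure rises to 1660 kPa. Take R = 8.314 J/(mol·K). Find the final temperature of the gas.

V₁ = nRT₁/P₁ = 2.59×8.314×417/433 = 20.7 L.
Isochoric: V stays 20.7 L; P/T = const ⇒ T₂ = 1600 K, P₂ = 1660 kPa.

1600 K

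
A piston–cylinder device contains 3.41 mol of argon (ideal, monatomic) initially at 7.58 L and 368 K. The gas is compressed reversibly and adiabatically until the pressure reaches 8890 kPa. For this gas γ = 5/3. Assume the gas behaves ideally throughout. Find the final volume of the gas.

2.47 L

P₁ = nRT₁/V₁ = 3.41×8.314×368/7.58 = 1380 kPa.
Adiabatic: T₂/T₁ = (P₂/P₁)^((γ−1)/γ) ⇒ T₂ = 368×(6.46)^0.400 = 776 K; V₂ = 2.47 L.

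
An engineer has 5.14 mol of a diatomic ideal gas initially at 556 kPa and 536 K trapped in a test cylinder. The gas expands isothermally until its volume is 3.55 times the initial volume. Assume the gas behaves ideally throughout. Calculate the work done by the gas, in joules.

V₁ = nRT₁/P₁ = 5.14×8.314×536/556 = 41.2 L.
Isothermal: T stays 536 K; PV = const ⇒ V₂ = 146 L, P₂ = 157 kPa.
W = nRT ln(V₂/V₁) = 5.14×8.314×536×ln(3.55) = 29000 J.

29000 J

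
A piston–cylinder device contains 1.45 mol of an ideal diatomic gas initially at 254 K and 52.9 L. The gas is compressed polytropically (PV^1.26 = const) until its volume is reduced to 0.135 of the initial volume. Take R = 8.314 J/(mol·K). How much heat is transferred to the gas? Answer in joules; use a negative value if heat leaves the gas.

-2820 J

P₁ = nRT₁/V₁ = 1.45×8.314×254/52.9 = 57.9 kPa.
Polytropic n=1.26: T₂ = T₁(V₁/V₂)^(n−1) = 254×(7.41)^0.26 = 428 K; P₂ = P₁(V₁/V₂)^n = 722 kPa.
W = (P₁V₁−P₂V₂)/(n−1) = (57.9×52.9−722×7.14)/0.26 = -8050 J.
ΔU = nCvΔT = 1.45×20.8×(428−254) = 5230 J.
Q = ΔU + W = -2820 J.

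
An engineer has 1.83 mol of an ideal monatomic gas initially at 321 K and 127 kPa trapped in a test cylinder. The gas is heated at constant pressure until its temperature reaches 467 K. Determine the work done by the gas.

2220 J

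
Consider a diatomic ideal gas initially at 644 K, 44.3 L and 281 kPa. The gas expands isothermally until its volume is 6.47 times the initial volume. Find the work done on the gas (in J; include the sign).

-23200 J

n = P₁V₁/(RT₁) = 281×44.3/(8.314×644) = 2.32 mol.
Isothermal: T stays 644 K; PV = const ⇒ V₂ = 287 L, P₂ = 43.4 kPa.
W = nRT ln(V₂/V₁) = 2.32×8.314×644×ln(6.47) = 23200 J.
Work done on the gas = −W_by = -23200 J.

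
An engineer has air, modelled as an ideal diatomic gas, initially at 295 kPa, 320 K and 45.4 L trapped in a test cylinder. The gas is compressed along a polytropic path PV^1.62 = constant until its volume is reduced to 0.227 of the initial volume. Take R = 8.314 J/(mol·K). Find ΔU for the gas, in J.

n = P₁V₁/(RT₁) = 295×45.4/(8.314×320) = 5.03 mol.
Polytropic n=1.62: T₂ = T₁(V₁/V₂)^(n−1) = 320×(4.41)^0.62 = 802 K; P₂ = P₁(V₁/V₂)^n = 3260 kPa.
For an ideal gas ΔU = nCvΔT with Cv = (5/2)R = 20.8 J/(mol·K).
ΔU = 5.03×20.8×(802−320) = 50500 J.

50500 J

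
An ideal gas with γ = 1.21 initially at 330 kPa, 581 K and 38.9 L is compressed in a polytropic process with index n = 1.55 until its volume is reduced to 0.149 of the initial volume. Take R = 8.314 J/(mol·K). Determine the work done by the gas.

n = P₁V₁/(RT₁) = 330×38.9/(8.314×581) = 2.66 mol.
Polytropic n=1.55: T₂ = T₁(V₁/V₂)^(n−1) = 581×(6.71)^0.55 = 1660 K; P₂ = P₁(V₁/V₂)^n = 6310 kPa.
W = (P₁V₁−P₂V₂)/(n−1) = (330×38.9−6310×5.80)/0.55 = -43200 J.

-43200 J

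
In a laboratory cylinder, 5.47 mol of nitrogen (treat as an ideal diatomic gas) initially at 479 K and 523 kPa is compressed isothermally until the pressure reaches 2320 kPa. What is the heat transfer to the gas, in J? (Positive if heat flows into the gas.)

-32500 J

V₁ = nRT₁/P₁ = 5.47×8.314×479/523 = 41.7 L.
Isothermal: T stays 479 K; PV = const ⇒ V₂ = 9.39 L, P₂ = 2320 kPa.
ΔU = 0 (ideal gas, T constant).
W = nRT ln(V₂/V₁) = 5.47×8.314×479×ln(0.225) = -32500 J.
Q = ΔU + W = -32500 J.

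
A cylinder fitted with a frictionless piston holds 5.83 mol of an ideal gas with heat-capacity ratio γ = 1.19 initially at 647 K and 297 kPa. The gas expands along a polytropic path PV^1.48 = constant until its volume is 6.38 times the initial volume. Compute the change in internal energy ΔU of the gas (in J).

-97200 J

V₁ = nRT₁/P₁ = 5.83×8.314×647/297 = 106 L.
Polytropic n=1.48: T₂ = T₁(V₁/V₂)^(n−1) = 647×(0.157)^0.48 = 266 K; P₂ = P₁(V₁/V₂)^n = 19.1 kPa.
For an ideal gas ΔU = nCvΔT with Cv = R/(γ−1) = 43.8 J/(mol·K).
ΔU = 5.83×43.8×(266−647) = -97200 J.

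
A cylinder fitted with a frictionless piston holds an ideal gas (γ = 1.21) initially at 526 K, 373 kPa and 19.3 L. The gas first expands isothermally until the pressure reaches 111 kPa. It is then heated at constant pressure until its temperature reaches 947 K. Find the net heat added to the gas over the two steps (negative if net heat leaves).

41900 J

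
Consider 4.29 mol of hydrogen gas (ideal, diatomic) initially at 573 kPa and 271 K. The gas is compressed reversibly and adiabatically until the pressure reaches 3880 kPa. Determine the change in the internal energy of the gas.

V₁ = nRT₁/P₁ = 4.29×8.314×271/573 = 16.9 L.
Adiabatic: T₂/T₁ = (P₂/P₁)^((γ−1)/γ) ⇒ T₂ = 271×(6.77)^0.286 = 468 K; V₂ = 4.30 L.
For an ideal gas ΔU = nCvΔT with Cv = (5/2)R = 20.8 J/(mol·K).
ΔU = 4.29×20.8×(468−271) = 17600 J.

17600 J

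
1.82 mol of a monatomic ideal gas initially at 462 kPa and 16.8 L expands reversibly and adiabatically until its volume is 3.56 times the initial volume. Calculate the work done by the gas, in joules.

6650 J

T₁ = P₁V₁/(nR) = 462×16.8/(1.82×8.314) = 513 K.
Adiabatic: TV^(γ−1) = const ⇒ T₂ = 513×(0.281)^0.667 = 220 K; PV^γ = const ⇒ P₂ = 55.7 kPa.
ΔU = nCvΔT = 1.82×12.5×(220−513) = -6650 J.
Q = 0 for an adiabatic process, so W = −ΔU = 6650 J.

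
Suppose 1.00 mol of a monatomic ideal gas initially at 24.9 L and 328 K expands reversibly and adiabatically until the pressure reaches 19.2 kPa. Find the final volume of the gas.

P₁ = nRT₁/V₁ = 1.00×8.314×328/24.9 = 110 kPa.
Adiabatic: T₂/T₁ = (P₂/P₁)^((γ−1)/γ) ⇒ T₂ = 328×(0.175)^0.400 = 163 K; V₂ = 70.8 L.

70.8 L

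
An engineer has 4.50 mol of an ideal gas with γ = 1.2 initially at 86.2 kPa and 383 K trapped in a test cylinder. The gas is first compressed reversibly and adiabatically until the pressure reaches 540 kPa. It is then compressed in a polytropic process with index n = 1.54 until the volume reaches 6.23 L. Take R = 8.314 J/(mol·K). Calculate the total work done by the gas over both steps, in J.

V₁ = nRT₁/P₁ = 4.50×8.314×383/86.2 = 166 L.
Step 1 — Adiabatic: T₂/T₁ = (P₂/P₁)^((γ−1)/γ) ⇒ T₂ = 383×(6.26)^0.167 = 520 K; V₂ = 36.0 L.
ΔU = nCvΔT = 4.50×41.6×(520−383) = 25600 J.
Q = 0 for an adiabatic process, so W = −ΔU = -25600 J.
State after step 1: P = 540 kPa, V = 36.0 L, T = 520 K.
Step 2 — Polytropic n=1.54: T₂ = T₁(V₁/V₂)^(n−1) = 520×(5.78)^0.54 = 1340 K; P₂ = P₁(V₁/V₂)^n = 8060 kPa.
W = (P₁V₁−P₂V₂)/(n−1) = (540×36.0−8060×6.23)/0.54 = -56900 J.
ΔU = nCvΔT = 4.50×41.6×(1340−520) = 154000 J.
Q = ΔU + W = 96800 J.
Net over both steps: W = -82500 J, Q = 96800 J, ΔU = 179000 J.

-82500 J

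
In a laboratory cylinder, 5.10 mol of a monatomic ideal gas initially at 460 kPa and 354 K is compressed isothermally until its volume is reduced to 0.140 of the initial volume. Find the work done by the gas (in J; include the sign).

V₁ = nRT₁/P₁ = 5.10×8.314×354/460 = 32.6 L.
Isothermal: T stays 354 K; PV = const ⇒ V₂ = 4.57 L, P₂ = 3290 kPa.
W = nRT ln(V₂/V₁) = 5.10×8.314×354×ln(0.140) = -29500 J.

-29500 J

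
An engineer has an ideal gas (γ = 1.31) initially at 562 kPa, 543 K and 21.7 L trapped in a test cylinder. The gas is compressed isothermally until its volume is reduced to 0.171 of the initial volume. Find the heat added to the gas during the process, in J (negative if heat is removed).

n = P₁V₁/(RT₁) = 562×21.7/(8.314×543) = 2.70 mol.
Isothermal: T stays 543 K; PV = const ⇒ V₂ = 3.71 L, P₂ = 3290 kPa.
ΔU = 0 (ideal gas, T constant).
W = nRT ln(V₂/V₁) = 2.70×8.314×543×ln(0.171) = -21500 J.
Q = ΔU + W = -21500 J.

-21500 J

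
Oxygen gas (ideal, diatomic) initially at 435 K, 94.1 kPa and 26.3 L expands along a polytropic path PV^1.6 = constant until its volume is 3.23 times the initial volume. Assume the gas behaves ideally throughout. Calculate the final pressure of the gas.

14.4 kPa

Polytropic n=1.6: T₂ = T₁(V₁/V₂)^(n−1) = 435×(0.310)^0.60 = 215 K; P₂ = P₁(V₁/V₂)^n = 14.4 kPa.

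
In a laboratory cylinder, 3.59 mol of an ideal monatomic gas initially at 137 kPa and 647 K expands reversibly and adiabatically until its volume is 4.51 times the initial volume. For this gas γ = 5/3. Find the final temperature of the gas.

237 K

V₁ = nRT₁/P₁ = 3.59×8.314×647/137 = 141 L.
Adiabatic: TV^(γ−1) = const ⇒ T₂ = 647×(0.222)^0.667 = 237 K; PV^γ = const ⇒ P₂ = 11.1 kPa.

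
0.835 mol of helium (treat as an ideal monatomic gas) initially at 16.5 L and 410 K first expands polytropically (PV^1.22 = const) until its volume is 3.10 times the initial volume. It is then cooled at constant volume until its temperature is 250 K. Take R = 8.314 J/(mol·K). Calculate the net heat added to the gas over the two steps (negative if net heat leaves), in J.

1180 J

P₁ = nRT₁/V₁ = 0.835×8.314×410/16.5 = 173 kPa.
Step 1 — Polytropic n=1.22: T₂ = T₁(V₁/V₂)^(n−1) = 410×(0.323)^0.22 = 320 K; P₂ = P₁(V₁/V₂)^n = 43.4 kPa.
W = (P₁V₁−P₂V₂)/(n−1) = (173×16.5−43.4×51.1)/0.22 = 2850 J.
ΔU = nCvΔT = 0.835×12.5×(320−410) = -941 J.
Q = ΔU + W = 1910 J.
State after step 1: P = 43.4 kPa, V = 51.1 L, T = 320 K.
Step 2 — Isochoric: V stays 51.1 L; P/T = const ⇒ T₂ = 250 K, P₂ = 33.9 kPa.
W = 0 (no volume change).
ΔU = nCvΔT = 0.835×12.5×(250−320) = -725 J.
Q = ΔU = -725 J.
Net over both steps: W = 2850 J, Q = 1180 J, ΔU = -1670 J.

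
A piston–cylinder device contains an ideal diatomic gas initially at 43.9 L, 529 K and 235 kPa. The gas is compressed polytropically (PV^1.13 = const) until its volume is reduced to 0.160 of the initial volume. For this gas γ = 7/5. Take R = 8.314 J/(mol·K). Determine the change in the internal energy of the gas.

6940 J

n = P₁V₁/(RT₁) = 235×43.9/(8.314×529) = 2.35 mol.
Polytropic n=1.13: T₂ = T₁(V₁/V₂)^(n−1) = 529×(6.25)^0.13 = 671 K; P₂ = P₁(V₁/V₂)^n = 1860 kPa.
For an ideal gas ΔU = nCvΔT with Cv = (5/2)R = 20.8 J/(mol·K).
ΔU = 2.35×20.8×(671−529) = 6940 J.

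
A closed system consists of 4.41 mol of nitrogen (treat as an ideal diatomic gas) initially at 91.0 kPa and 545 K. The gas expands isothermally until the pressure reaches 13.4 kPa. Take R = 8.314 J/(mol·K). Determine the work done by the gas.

V₁ = nRT₁/P₁ = 4.41×8.314×545/91.0 = 220 L.
Isothermal: T stays 545 K; PV = const ⇒ V₂ = 1490 L, P₂ = 13.4 kPa.
W = nRT ln(V₂/V₁) = 4.41×8.314×545×ln(6.79) = 38300 J.

38300 J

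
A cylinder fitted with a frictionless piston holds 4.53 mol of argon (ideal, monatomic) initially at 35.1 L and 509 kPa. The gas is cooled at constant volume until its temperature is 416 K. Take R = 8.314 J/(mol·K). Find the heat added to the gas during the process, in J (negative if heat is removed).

-3300 J

T₁ = P₁V₁/(nR) = 509×35.1/(4.53×8.314) = 474 K.
Isochoric: V stays 35.1 L; P/T = const ⇒ T₂ = 416 K, P₂ = 446 kPa.
W = 0 (no volume change).
ΔU = nCvΔT = 4.53×12.5×(416−474) = -3300 J.
Q = ΔU = -3300 J.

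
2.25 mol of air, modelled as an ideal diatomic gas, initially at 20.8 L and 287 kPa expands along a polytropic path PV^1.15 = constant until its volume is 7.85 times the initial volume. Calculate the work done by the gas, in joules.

T₁ = P₁V₁/(nR) = 287×20.8/(2.25×8.314) = 319 K.
Polytropic n=1.15: T₂ = T₁(V₁/V₂)^(n−1) = 319×(0.127)^0.15 = 234 K; P₂ = P₁(V₁/V₂)^n = 26.8 kPa.
W = (P₁V₁−P₂V₂)/(n−1) = (287×20.8−26.8×163)/0.15 = 10600 J.

10600 J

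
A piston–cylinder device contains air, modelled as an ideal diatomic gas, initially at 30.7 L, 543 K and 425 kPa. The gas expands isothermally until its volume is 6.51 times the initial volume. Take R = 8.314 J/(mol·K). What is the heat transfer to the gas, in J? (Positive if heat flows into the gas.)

24400 J

n = P₁V₁/(RT₁) = 425×30.7/(8.314×543) = 2.89 mol.
Isothermal: T stays 543 K; PV = const ⇒ V₂ = 200 L, P₂ = 65.3 kPa.
ΔU = 0 (ideal gas, T constant).
W = nRT ln(V₂/V₁) = 2.89×8.314×543×ln(6.51) = 24400 J.
Q = ΔU + W = 24400 J.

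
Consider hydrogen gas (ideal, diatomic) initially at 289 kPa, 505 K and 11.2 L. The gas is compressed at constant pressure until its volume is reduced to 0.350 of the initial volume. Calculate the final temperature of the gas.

Isobaric: P stays 289 kPa; V/T = const ⇒ T₂ = 177 K, V₂ = 3.92 L.

177 K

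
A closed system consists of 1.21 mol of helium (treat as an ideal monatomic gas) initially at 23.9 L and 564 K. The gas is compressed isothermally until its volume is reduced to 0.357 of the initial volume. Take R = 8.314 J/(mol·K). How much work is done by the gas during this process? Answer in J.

P₁ = nRT₁/V₁ = 1.21×8.314×564/23.9 = 237 kPa.
Isothermal: T stays 564 K; PV = const ⇒ V₂ = 8.53 L, P₂ = 665 kPa.
W = nRT ln(V₂/V₁) = 1.21×8.314×564×ln(0.357) = -5840 J.

-5840 J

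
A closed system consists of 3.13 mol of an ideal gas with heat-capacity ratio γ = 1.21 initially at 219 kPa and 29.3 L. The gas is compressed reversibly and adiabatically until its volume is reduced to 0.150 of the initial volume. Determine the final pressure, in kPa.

2170 kPa

T₁ = P₁V₁/(nR) = 219×29.3/(3.13×8.314) = 247 K.
Adiabatic: TV^(γ−1) = const ⇒ T₂ = 247×(6.67)^0.210 = 367 K; PV^γ = const ⇒ P₂ = 2170 kPa.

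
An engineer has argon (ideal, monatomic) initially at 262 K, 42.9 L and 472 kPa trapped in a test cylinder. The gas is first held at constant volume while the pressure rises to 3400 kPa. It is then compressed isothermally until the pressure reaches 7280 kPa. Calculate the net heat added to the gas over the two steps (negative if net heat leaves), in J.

77400 J

n = P₁V₁/(RT₁) = 472×42.9/(8.314×262) = 9.30 mol.
Step 1 — Isochoric: V stays 42.9 L; P/T = const ⇒ T₂ = 1890 K, P₂ = 3400 kPa.
W = 0 (no volume change).
ΔU = nCvΔT = 9.30×12.5×(1890−262) = 188000 J.
Q = ΔU = 188000 J.
State after step 1: P = 3400 kPa, V = 42.9 L, T = 1890 K.
Step 2 — Isothermal: T stays 1890 K; PV = const ⇒ V₂ = 20.0 L, P₂ = 7280 kPa.
ΔU = 0 (ideal gas, T constant).
W = nRT ln(V₂/V₁) = 9.30×8.314×1890×ln(0.467) = -111000 J.
Q = ΔU + W = -111000 J.
Net over both steps: W = -111000 J, Q = 77400 J, ΔU = 188000 J.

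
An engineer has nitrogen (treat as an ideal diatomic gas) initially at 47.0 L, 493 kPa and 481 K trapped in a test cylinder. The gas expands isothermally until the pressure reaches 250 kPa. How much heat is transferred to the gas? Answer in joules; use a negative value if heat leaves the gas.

15700 J

n = P₁V₁/(RT₁) = 493×47.0/(8.314×481) = 5.79 mol.
Isothermal: T stays 481 K; PV = const ⇒ V₂ = 92.7 L, P₂ = 250 kPa.
ΔU = 0 (ideal gas, T constant).
W = nRT ln(V₂/V₁) = 5.79×8.314×481×ln(1.97) = 15700 J.
Q = ΔU + W = 15700 J.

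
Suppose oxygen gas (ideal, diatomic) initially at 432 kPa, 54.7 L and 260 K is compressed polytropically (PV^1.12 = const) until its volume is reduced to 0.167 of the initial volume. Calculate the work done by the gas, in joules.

n = P₁V₁/(RT₁) = 432×54.7/(8.314×260) = 10.9 mol.
Polytropic n=1.12: T₂ = T₁(V₁/V₂)^(n−1) = 260×(5.99)^0.12 = 322 K; P₂ = P₁(V₁/V₂)^n = 3210 kPa.
W = (P₁V₁−P₂V₂)/(n−1) = (432×54.7−3210×9.13)/0.12 = -47200 J.

-47200 J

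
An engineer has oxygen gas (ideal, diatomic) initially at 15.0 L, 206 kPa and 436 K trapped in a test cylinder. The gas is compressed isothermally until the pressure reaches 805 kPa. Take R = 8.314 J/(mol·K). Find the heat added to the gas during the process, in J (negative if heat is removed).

n = P₁V₁/(RT₁) = 206×15.0/(8.314×436) = 0.852 mol.
Isothermal: T stays 436 K; PV = const ⇒ V₂ = 3.84 L, P₂ = 805 kPa.
ΔU = 0 (ideal gas, T constant).
W = nRT ln(V₂/V₁) = 0.852×8.314×436×ln(0.256) = -4210 J.
Q = ΔU + W = -4210 J.

-4210 J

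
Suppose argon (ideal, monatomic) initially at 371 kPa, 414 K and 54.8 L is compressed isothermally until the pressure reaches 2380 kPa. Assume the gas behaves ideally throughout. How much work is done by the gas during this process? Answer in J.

-37800 J

n = P₁V₁/(RT₁) = 371×54.8/(8.314×414) = 5.91 mol.
Isothermal: T stays 414 K; PV = const ⇒ V₂ = 8.54 L, P₂ = 2380 kPa.
W = nRT ln(V₂/V₁) = 5.91×8.314×414×ln(0.156) = -37800 J.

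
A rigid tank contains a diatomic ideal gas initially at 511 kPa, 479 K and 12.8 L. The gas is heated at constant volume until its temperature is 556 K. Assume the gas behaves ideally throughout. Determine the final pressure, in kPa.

Isochoric: V stays 12.8 L; P/T = const ⇒ T₂ = 556 K, P₂ = 593 kPa.

593 kPa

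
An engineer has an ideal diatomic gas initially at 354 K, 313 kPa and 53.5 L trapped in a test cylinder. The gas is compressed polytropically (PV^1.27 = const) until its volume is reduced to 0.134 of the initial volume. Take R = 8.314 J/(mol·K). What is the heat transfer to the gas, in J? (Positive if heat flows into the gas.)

n = P₁V₁/(RT₁) = 313×53.5/(8.314×354) = 5.69 mol.
Polytropic n=1.27: T₂ = T₁(V₁/V₂)^(n−1) = 354×(7.46)^0.27 = 609 K; P₂ = P₁(V₁/V₂)^n = 4020 kPa.
W = (P₁V₁−P₂V₂)/(n−1) = (313×53.5−4020×7.17)/0.27 = -44700 J.
ΔU = nCvΔT = 5.69×20.8×(609−354) = 30200 J.
Q = ΔU + W = -14500 J.

-14500 J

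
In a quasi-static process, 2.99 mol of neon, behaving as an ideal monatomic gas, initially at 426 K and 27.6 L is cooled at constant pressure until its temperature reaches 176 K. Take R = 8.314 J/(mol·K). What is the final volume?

P₁ = nRT₁/V₁ = 2.99×8.314×426/27.6 = 384 kPa.
Isobaric: P stays 384 kPa; V/T = const ⇒ T₂ = 176 K, V₂ = 11.4 L.

11.4 L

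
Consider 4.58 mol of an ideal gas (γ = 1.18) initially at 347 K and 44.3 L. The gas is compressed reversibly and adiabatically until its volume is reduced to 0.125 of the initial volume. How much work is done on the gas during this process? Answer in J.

P₁ = nRT₁/V₁ = 4.58×8.314×347/44.3 = 298 kPa.
Adiabatic: TV^(γ−1) = const ⇒ T₂ = 347×(8.00)^0.180 = 505 K; PV^γ = const ⇒ P₂ = 3470 kPa.
ΔU = nCvΔT = 4.58×46.2×(505−347) = 33300 J.
Q = 0 for an adiabatic process, so W = −ΔU = -33300 J.
Work done on the gas = −W_by = 33300 J.

33300 J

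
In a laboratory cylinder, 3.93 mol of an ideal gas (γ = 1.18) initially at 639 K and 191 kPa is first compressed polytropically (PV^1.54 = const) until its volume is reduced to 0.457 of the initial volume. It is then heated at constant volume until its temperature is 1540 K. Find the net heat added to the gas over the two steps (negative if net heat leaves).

143000 J

V₁ = nRT₁/P₁ = 3.93×8.314×639/191 = 109 L.
Step 1 — Polytropic n=1.54: T₂ = T₁(V₁/V₂)^(n−1) = 639×(2.19)^0.54 = 975 K; P₂ = P₁(V₁/V₂)^n = 638 kPa.
W = (P₁V₁−P₂V₂)/(n−1) = (191×109−638×50.0)/0.54 = -20300 J.
ΔU = nCvΔT = 3.93×46.2×(975−639) = 61000 J.
Q = ΔU + W = 40700 J.
State after step 1: P = 638 kPa, V = 50.0 L, T = 975 K.
Step 2 — Isochoric: V stays 50.0 L; P/T = const ⇒ T₂ = 1540 K, P₂ = 1010 kPa.
W = 0 (no volume change).
ΔU = nCvΔT = 3.93×46.2×(1540−975) = 103000 J.
Q = ΔU = 103000 J.
Net over both steps: W = -20300 J, Q = 143000 J, ΔU = 164000 J.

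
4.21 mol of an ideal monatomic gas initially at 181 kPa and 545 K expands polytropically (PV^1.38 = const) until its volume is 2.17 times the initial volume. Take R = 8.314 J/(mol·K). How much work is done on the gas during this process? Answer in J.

-12800 J

V₁ = nRT₁/P₁ = 4.21×8.314×545/181 = 105 L.
Polytropic n=1.38: T₂ = T₁(V₁/V₂)^(n−1) = 545×(0.461)^0.38 = 406 K; P₂ = P₁(V₁/V₂)^n = 62.1 kPa.
W = (P₁V₁−P₂V₂)/(n−1) = (181×105−62.1×229)/0.38 = 12800 J.
Work done on the gas = −W_by = -12800 J.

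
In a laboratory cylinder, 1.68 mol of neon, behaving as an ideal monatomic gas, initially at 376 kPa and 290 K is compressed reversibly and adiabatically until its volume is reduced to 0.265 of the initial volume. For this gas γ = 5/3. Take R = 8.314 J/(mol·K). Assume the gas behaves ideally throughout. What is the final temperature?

V₁ = nRT₁/P₁ = 1.68×8.314×290/376 = 10.8 L.
Adiabatic: TV^(γ−1) = const ⇒ T₂ = 290×(3.77)^0.667 = 703 K; PV^γ = const ⇒ P₂ = 3440 kPa.

703 K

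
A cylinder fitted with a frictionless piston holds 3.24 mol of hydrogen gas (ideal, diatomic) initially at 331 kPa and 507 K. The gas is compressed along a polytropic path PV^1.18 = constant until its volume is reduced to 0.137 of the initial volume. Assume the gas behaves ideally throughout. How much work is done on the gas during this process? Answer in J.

V₁ = nRT₁/P₁ = 3.24×8.314×507/331 = 41.3 L.
Polytropic n=1.18: T₂ = T₁(V₁/V₂)^(n−1) = 507×(7.30)^0.18 = 725 K; P₂ = P₁(V₁/V₂)^n = 3460 kPa.
W = (P₁V₁−P₂V₂)/(n−1) = (331×41.3−3460×5.65)/0.18 = -32600 J.
Work done on the gas = −W_by = 32600 J.

32600 J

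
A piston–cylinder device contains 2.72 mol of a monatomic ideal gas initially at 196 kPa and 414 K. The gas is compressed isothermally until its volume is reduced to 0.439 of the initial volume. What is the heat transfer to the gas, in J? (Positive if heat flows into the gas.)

V₁ = nRT₁/P₁ = 2.72×8.314×414/196 = 47.8 L.
Isothermal: T stays 414 K; PV = const ⇒ V₂ = 21.0 L, P₂ = 446 kPa.
ΔU = 0 (ideal gas, T constant).
W = nRT ln(V₂/V₁) = 2.72×8.314×414×ln(0.439) = -7710 J.
Q = ΔU + W = -7710 J.

-7710 J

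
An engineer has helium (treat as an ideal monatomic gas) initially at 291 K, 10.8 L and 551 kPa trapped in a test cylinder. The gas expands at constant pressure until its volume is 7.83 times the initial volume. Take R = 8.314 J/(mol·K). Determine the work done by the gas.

40600 J

n = P₁V₁/(RT₁) = 551×10.8/(8.314×291) = 2.46 mol.
Isobaric: P stays 551 kPa; V/T = const ⇒ T₂ = 2280 K, V₂ = 84.6 L.
W = PΔV = 551×(84.6−10.8) kPa·L = 40600 J.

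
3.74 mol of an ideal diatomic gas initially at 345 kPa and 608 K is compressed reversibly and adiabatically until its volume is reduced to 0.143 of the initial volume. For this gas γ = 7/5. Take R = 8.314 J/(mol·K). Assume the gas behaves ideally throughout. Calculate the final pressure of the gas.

V₁ = nRT₁/P₁ = 3.74×8.314×608/345 = 54.8 L.
Adiabatic: TV^(γ−1) = const ⇒ T₂ = 608×(6.99)^0.400 = 1320 K; PV^γ = const ⇒ P₂ = 5250 kPa.

5250 kPa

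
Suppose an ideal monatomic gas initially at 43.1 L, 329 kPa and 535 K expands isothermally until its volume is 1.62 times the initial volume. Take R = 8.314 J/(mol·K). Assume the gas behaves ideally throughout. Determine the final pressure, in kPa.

Isothermal: T stays 535 K; PV = const ⇒ V₂ = 69.8 L, P₂ = 203 kPa.

203 kPa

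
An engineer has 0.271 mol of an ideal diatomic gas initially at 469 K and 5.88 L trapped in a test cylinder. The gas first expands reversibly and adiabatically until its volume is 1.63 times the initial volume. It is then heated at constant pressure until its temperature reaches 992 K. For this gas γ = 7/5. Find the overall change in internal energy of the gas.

P₁ = nRT₁/V₁ = 0.271×8.314×469/5.88 = 180 kPa.
Step 1 — Adiabatic: TV^(γ−1) = const ⇒ T₂ = 469×(0.613)^0.400 = 386 K; PV^γ = const ⇒ P₂ = 90.7 kPa.
ΔU = nCvΔT = 0.271×20.8×(386−469) = -469 J.
Q = 0 for an adiabatic process, so W = −ΔU = 469 J.
State after step 1: P = 90.7 kPa, V = 9.58 L, T = 386 K.
Step 2 — Isobaric: P stays 90.7 kPa; V/T = const ⇒ T₂ = 992 K, V₂ = 24.6 L.
W = PΔV = 90.7×(24.6−9.58) kPa·L = 1370 J.
ΔU = nCvΔT = 0.271×20.8×(992−386) = 3410 J.
Q = ΔU + W = nCpΔT = 4780 J.
Net over both steps: W = 1830 J, Q = 4780 J, ΔU = 2950 J.

2950 J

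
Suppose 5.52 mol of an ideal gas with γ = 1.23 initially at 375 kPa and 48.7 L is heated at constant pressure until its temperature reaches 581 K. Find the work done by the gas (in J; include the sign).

T₁ = P₁V₁/(nR) = 375×48.7/(5.52×8.314) = 398 K.
Isobaric: P stays 375 kPa; V/T = const ⇒ T₂ = 581 K, V₂ = 71.1 L.
W = PΔV = 375×(71.1−48.7) kPa·L = 8400 J.

8400 J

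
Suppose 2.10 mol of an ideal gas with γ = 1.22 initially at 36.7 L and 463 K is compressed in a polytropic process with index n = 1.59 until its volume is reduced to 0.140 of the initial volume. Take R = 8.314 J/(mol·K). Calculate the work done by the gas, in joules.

P₁ = nRT₁/V₁ = 2.10×8.314×463/36.7 = 220 kPa.
Polytropic n=1.59: T₂ = T₁(V₁/V₂)^(n−1) = 463×(7.14)^0.59 = 1480 K; P₂ = P₁(V₁/V₂)^n = 5020 kPa.
W = (P₁V₁−P₂V₂)/(n−1) = (220×36.7−5020×5.14)/0.59 = -30000 J.

-30000 J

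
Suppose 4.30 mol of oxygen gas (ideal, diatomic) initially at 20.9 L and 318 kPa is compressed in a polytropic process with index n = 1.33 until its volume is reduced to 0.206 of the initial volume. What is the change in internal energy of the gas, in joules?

11400 J

T₁ = P₁V₁/(nR) = 318×20.9/(4.30×8.314) = 186 K.
Polytropic n=1.33: T₂ = T₁(V₁/V₂)^(n−1) = 186×(4.85)^0.33 = 313 K; P₂ = P₁(V₁/V₂)^n = 2600 kPa.
For an ideal gas ΔU = nCvΔT with Cv = (5/2)R = 20.8 J/(mol·K).
ΔU = 4.30×20.8×(313−186) = 11400 J.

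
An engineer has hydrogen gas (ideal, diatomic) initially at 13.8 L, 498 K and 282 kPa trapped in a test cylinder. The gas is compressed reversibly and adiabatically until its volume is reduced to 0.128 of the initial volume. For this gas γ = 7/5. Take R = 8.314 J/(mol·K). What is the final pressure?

5010 kPa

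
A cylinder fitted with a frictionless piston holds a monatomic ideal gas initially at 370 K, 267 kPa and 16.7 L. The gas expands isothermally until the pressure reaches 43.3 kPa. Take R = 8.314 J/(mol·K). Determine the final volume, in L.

Isothermal: T stays 370 K; PV = const ⇒ V₂ = 103 L, P₂ = 43.3 kPa.

103 L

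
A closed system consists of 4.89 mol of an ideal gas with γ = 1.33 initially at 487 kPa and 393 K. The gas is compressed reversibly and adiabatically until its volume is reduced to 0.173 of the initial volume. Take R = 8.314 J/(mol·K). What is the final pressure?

V₁ = nRT₁/P₁ = 4.89×8.314×393/487 = 32.8 L.
Adiabatic: TV^(γ−1) = const ⇒ T₂ = 393×(5.78)^0.330 = 701 K; PV^γ = const ⇒ P₂ = 5020 kPa.

5020 kPa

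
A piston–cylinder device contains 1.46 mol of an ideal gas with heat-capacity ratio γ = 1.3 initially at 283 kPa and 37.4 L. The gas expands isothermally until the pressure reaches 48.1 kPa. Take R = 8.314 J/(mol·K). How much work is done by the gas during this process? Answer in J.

18800 J

T₁ = P₁V₁/(nR) = 283×37.4/(1.46×8.314) = 872 K.
Isothermal: T stays 872 K; PV = const ⇒ V₂ = 220 L, P₂ = 48.1 kPa.
W = nRT ln(V₂/V₁) = 1.46×8.314×872×ln(5.88) = 18800 J.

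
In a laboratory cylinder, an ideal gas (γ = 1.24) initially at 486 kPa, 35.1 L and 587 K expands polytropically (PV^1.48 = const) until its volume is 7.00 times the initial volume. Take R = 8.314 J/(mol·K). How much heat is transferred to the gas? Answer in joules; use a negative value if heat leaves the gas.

-21600 J

n = P₁V₁/(RT₁) = 486×35.1/(8.314×587) = 3.50 mol.
Polytropic n=1.48: T₂ = T₁(V₁/V₂)^(n−1) = 587×(0.143)^0.48 = 231 K; P₂ = P₁(V₁/V₂)^n = 27.3 kPa.
W = (P₁V₁−P₂V₂)/(n−1) = (486×35.1−27.3×246)/0.48 = 21600 J.
ΔU = nCvΔT = 3.50×34.6×(231−587) = -43100 J.
Q = ΔU + W = -21600 J.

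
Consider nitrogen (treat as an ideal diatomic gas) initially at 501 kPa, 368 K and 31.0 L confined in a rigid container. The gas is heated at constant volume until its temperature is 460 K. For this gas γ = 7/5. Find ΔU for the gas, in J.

9710 J

n = P₁V₁/(RT₁) = 501×31.0/(8.314×368) = 5.08 mol.
Isochoric: V stays 31.0 L; P/T = const ⇒ T₂ = 460 K, P₂ = 626 kPa.
For an ideal gas ΔU = nCvΔT with Cv = (5/2)R = 20.8 J/(mol·K).
ΔU = 5.08×20.8×(460−368) = 9710 J.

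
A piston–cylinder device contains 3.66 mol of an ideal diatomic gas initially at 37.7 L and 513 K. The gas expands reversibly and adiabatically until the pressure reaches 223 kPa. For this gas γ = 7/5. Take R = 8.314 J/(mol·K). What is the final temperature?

P₁ = nRT₁/V₁ = 3.66×8.314×513/37.7 = 414 kPa.
Adiabatic: T₂/T₁ = (P₂/P₁)^((γ−1)/γ) ⇒ T₂ = 513×(0.539)^0.286 = 430 K; V₂ = 58.7 L.

430 K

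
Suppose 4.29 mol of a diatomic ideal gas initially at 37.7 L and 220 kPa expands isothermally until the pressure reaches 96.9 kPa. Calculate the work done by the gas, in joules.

T₁ = P₁V₁/(nR) = 220×37.7/(4.29×8.314) = 233 K.
Isothermal: T stays 233 K; PV = const ⇒ V₂ = 85.6 L, P₂ = 96.9 kPa.
W = nRT ln(V₂/V₁) = 4.29×8.314×233×ln(2.27) = 6800 J.

6800 J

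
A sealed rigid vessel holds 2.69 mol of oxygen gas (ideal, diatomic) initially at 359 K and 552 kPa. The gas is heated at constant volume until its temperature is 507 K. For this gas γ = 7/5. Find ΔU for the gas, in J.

V₁ = nRT₁/P₁ = 2.69×8.314×359/552 = 14.5 L.
Isochoric: V stays 14.5 L; P/T = const ⇒ T₂ = 507 K, P₂ = 780 kPa.
For an ideal gas ΔU = nCvΔT with Cv = (5/2)R = 20.8 J/(mol·K).
ΔU = 2.69×20.8×(507−359) = 8270 J.

8270 J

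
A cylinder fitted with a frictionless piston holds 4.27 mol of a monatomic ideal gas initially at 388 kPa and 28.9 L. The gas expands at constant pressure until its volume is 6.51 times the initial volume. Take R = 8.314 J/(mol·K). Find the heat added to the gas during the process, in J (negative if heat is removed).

154000 J

T₁ = P₁V₁/(nR) = 388×28.9/(4.27×8.314) = 316 K.
Isobaric: P stays 388 kPa; V/T = const ⇒ T₂ = 2060 K, V₂ = 188 L.
W = PΔV = 388×(188−28.9) kPa·L = 61800 J.
ΔU = nCvΔT = 4.27×12.5×(2060−316) = 92700 J.
Q = ΔU + W = nCpΔT = 154000 J.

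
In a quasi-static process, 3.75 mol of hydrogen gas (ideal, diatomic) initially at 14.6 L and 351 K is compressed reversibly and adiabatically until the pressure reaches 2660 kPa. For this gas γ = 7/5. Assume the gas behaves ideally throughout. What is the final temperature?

P₁ = nRT₁/V₁ = 3.75×8.314×351/14.6 = 750 kPa.
Adiabatic: T₂/T₁ = (P₂/P₁)^((γ−1)/γ) ⇒ T₂ = 351×(3.55)^0.286 = 504 K; V₂ = 5.91 L.

504 K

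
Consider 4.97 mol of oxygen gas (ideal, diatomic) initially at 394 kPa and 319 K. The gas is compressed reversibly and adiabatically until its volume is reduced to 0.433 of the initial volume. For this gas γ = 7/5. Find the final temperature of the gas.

446 K

V₁ = nRT₁/P₁ = 4.97×8.314×319/394 = 33.5 L.
Adiabatic: TV^(γ−1) = const ⇒ T₂ = 319×(2.31)^0.400 = 446 K; PV^γ = const ⇒ P₂ = 1270 kPa.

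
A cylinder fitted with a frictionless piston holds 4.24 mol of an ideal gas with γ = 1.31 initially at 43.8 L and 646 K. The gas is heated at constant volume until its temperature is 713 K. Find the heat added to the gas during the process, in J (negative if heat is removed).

P₁ = nRT₁/V₁ = 4.24×8.314×646/43.8 = 520 kPa.
Isochoric: V stays 43.8 L; P/T = const ⇒ T₂ = 713 K, P₂ = 574 kPa.
W = 0 (no volume change).
ΔU = nCvΔT = 4.24×26.8×(713−646) = 7620 J.
Q = ΔU = 7620 J.

7620 J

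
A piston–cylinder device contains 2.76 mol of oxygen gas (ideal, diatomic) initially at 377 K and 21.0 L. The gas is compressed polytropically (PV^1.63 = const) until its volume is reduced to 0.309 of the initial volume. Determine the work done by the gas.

-15000 J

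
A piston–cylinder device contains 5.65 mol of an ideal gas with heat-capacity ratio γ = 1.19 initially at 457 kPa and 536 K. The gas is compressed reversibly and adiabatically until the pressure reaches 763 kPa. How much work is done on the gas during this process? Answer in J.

11300 J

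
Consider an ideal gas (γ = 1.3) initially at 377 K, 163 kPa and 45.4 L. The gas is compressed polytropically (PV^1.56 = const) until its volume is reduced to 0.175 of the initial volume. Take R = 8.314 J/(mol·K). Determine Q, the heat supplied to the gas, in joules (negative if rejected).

18900 J

n = P₁V₁/(RT₁) = 163×45.4/(8.314×377) = 2.36 mol.
Polytropic n=1.56: T₂ = T₁(V₁/V₂)^(n−1) = 377×(5.71)^0.56 = 1000 K; P₂ = P₁(V₁/V₂)^n = 2470 kPa.
W = (P₁V₁−P₂V₂)/(n−1) = (163×45.4−2470×7.94)/0.56 = -21900 J.
ΔU = nCvΔT = 2.36×27.7×(1000−377) = 40800 J.
Q = ΔU + W = 18900 J.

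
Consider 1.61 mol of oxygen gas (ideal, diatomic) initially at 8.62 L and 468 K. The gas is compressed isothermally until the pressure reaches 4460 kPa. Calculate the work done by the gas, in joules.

P₁ = nRT₁/V₁ = 1.61×8.314×468/8.62 = 727 kPa.
Isothermal: T stays 468 K; PV = const ⇒ V₂ = 1.40 L, P₂ = 4460 kPa.
W = nRT ln(V₂/V₁) = 1.61×8.314×468×ln(0.163) = -11400 J.

-11400 J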